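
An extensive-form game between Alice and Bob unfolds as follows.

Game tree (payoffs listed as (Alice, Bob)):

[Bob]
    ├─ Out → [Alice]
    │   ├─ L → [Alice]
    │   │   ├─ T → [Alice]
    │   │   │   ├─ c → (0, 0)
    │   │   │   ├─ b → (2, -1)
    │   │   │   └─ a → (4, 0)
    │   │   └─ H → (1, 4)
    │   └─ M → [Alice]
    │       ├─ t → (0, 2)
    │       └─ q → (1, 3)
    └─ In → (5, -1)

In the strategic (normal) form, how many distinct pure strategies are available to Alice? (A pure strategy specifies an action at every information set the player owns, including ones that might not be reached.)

24

Alice owns the node after Out with actions {L, M} — two choices.
Alice owns the node after Out-L with actions {T, H} — two choices.
Alice owns the node after Out-M with actions {t, q} — two choices.
Alice owns the node after Out-L-T with actions {c, b, a} — three choices.
A pure strategy fixes one action at each information set independently, so the count is the product 2 × 2 × 2 × 3 = 24.
(For reference, Bob has 2 pure strategies, giving a 24×2 normal-form matrix.)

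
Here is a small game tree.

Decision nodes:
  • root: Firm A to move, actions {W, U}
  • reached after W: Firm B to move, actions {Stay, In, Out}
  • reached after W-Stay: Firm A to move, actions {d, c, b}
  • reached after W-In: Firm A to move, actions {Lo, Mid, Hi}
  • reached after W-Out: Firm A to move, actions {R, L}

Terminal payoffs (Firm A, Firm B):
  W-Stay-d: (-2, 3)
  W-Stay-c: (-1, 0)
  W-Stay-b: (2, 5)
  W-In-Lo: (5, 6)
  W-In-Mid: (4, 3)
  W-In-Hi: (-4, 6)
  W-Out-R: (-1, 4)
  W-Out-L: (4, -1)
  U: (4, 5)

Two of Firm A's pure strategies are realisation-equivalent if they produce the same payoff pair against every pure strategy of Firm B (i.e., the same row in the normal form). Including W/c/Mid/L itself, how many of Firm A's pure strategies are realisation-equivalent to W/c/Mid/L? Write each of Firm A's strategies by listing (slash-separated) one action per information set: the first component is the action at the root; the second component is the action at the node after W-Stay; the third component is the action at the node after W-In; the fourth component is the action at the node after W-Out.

Row for W/c/Mid/L (columns Stay, In, Out): (-1,0) (4,3) (4,-1).
Every one of Firm A's information sets is on the play path for some reply by Firm B when Firm A follows W/c/Mid/L.
Changing the action at any of them therefore changes at least one column, so only W/c/Mid/L itself gives this row.

1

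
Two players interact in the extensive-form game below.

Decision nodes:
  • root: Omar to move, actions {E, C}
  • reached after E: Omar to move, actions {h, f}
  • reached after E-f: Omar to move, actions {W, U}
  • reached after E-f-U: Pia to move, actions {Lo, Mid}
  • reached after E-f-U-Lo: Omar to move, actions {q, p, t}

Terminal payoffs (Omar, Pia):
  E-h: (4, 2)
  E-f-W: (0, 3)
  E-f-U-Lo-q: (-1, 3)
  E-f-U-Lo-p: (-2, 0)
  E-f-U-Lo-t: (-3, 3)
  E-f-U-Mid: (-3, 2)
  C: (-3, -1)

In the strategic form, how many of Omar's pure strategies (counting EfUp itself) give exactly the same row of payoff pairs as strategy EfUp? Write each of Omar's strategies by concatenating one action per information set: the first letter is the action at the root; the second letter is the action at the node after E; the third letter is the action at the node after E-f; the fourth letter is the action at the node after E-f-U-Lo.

Row for EfUp (columns Lo, Mid): (-2,0) (-3,2).
Every one of Omar's information sets is on the play path for some reply by Pia when Omar follows EfUp.
Changing the action at any of them therefore changes at least one column, so only EfUp itself gives this row.

1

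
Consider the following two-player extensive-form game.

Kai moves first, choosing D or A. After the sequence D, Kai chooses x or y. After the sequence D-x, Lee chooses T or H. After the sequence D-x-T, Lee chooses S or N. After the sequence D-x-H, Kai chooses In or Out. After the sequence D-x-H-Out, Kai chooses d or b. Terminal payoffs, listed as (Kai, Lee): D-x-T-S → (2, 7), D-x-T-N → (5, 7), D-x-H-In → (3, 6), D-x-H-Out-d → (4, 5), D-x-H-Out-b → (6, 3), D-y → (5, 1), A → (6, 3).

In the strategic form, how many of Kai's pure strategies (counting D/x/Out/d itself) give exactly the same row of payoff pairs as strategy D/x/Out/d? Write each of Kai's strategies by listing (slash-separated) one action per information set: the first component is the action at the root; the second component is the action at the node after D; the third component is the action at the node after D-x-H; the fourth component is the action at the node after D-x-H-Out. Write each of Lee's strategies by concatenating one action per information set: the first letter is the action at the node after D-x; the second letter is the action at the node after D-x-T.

Row for D/x/Out/d (columns TS, TN, HS, HN): (2,7) (5,7) (4,5) (4,5).
Every one of Kai's information sets is on the play path for some reply by Lee when Kai follows D/x/Out/d.
Changing the action at any of them therefore changes at least one column, so only D/x/Out/d itself gives this row.

1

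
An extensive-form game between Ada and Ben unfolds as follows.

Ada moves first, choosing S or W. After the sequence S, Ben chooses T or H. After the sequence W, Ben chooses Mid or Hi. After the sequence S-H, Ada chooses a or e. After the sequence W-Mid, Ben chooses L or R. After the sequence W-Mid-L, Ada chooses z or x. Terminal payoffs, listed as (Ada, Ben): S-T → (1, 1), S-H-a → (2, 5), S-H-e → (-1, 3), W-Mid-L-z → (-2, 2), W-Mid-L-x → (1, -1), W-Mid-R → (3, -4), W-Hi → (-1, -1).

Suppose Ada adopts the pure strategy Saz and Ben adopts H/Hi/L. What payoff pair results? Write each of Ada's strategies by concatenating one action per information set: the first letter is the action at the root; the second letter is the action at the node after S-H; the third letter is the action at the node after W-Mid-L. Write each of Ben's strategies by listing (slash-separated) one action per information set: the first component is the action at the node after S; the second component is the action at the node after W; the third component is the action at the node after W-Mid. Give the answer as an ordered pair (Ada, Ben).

Trace the play path from the root:
  Ada plays S
  Ben plays H at [S]
  Ada plays a at [S-H]
→ terminal payoff (2, 5).
(Ada's choice at the node after W-Mid-L is never reached on this path, so it doesn't affect the outcome.)

(2, 5)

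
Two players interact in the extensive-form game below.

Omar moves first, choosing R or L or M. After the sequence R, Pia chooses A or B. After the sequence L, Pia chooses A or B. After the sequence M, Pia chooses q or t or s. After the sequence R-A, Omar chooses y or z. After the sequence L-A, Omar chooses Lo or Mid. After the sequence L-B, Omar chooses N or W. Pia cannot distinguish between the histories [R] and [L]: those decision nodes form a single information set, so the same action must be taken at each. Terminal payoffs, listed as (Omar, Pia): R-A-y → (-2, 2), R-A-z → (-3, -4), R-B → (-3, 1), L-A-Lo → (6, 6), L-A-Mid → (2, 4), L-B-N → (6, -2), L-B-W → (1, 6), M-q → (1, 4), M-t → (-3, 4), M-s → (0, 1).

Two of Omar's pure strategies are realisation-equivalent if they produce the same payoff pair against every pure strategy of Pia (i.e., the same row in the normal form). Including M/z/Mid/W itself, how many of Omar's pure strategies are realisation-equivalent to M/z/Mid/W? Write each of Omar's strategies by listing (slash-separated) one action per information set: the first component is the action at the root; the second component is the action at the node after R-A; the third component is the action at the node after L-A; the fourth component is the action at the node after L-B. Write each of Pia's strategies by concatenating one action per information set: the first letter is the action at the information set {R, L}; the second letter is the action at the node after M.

Row for M/z/Mid/W (columns Aq, At, As, Bq, Bt, Bs): (1,4) (-3,4) (0,1) (1,4) (-3,4) (0,1).
Under M/z/Mid/W, Omar's choice at the node after R-A and at the node after L-A and at the node after L-B can never be reached regardless of what Pia does, so varying those choices leaves every outcome unchanged.
Holding the reachable choices fixed and varying the unreachable ones freely already gives 2 × 2 × 2 = 8 equivalent strategies.
No other strategy reproduces this row, so those 8 are the full class: M/y/Lo/N, M/y/Lo/W, M/y/Mid/N, M/y/Mid/W, M/z/Lo/N, M/z/Lo/W, M/z/Mid/N, M/z/Mid/W.

8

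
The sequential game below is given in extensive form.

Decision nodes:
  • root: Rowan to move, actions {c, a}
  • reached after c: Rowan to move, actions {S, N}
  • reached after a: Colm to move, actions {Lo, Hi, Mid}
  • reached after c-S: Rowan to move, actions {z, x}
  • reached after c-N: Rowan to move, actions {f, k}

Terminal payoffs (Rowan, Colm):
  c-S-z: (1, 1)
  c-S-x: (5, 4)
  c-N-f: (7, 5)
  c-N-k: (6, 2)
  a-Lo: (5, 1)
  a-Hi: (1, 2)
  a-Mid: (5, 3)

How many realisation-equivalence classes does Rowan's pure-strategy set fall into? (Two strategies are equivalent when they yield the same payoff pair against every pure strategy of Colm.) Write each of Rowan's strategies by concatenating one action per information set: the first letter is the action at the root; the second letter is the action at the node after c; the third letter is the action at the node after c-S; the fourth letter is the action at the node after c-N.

5

Rowan has 16 pure strategies: cSzf, cSzk, cSxf, cSxk, cNzf, cNzk, cNxf, cNxk, aSzf, aSzk, aSxf, aSxk, aNzf, aNzk, aNxf, aNxk. Columns: Lo, Hi, Mid.
{cSzf, cSzk} → row (1,1) (1,1) (1,1)
{cSxf, cSxk} → row (5,4) (5,4) (5,4)
{cNzf, cNxf} → row (7,5) (7,5) (7,5)
{cNzk, cNxk} → row (6,2) (6,2) (6,2)
{aSzf, aSzk, aSxf, aSxk, aNzf, aNzk, aNxf, aNxk} → row (5,1) (1,2) (5,3)
That's 5 distinct rows out of 16 strategies.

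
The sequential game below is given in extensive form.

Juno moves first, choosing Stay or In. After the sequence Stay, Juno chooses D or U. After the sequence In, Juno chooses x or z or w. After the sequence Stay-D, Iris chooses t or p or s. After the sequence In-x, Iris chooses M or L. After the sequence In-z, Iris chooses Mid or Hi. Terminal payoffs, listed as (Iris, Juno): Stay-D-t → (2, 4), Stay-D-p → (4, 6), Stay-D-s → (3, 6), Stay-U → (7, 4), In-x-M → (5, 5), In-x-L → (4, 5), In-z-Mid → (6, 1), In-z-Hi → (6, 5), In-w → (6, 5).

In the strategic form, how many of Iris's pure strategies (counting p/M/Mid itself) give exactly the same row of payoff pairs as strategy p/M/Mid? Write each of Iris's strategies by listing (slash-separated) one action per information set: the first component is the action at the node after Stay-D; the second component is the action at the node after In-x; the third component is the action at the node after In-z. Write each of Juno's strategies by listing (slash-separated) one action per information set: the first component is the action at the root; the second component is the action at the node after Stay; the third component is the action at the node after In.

Row for p/M/Mid (columns Stay/D/x, Stay/D/z, Stay/D/w, Stay/U/x, Stay/U/z, Stay/U/w, In/D/x, In/D/z, In/D/w, In/U/x, In/U/z, In/U/w): (4,6) (4,6) (4,6) (7,4) (7,4) (7,4) (5,5) (6,1) (6,5) (5,5) (6,1) (6,5).
Every one of Iris's information sets is on the play path for some reply by Juno when Iris follows p/M/Mid.
Changing the action at any of them therefore changes at least one column, so only p/M/Mid itself gives this row.

1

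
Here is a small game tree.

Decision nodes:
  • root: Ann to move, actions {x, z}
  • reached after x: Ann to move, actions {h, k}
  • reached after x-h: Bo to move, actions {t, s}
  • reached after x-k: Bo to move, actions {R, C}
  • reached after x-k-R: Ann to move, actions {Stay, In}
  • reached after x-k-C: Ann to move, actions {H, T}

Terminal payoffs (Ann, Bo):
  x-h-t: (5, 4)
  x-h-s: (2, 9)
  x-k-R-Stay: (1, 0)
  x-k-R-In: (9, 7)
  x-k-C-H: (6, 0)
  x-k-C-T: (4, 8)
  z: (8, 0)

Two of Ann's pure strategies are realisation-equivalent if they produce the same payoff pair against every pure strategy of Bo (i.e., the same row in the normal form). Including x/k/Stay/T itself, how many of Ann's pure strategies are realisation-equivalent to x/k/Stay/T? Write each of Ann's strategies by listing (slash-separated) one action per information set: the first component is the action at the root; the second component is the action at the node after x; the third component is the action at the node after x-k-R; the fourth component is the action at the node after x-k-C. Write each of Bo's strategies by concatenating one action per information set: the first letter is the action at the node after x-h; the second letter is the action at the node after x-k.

Row for x/k/Stay/T (columns tR, tC, sR, sC): (1,0) (4,8) (1,0) (4,8).
Every one of Ann's information sets is on the play path for some reply by Bo when Ann follows x/k/Stay/T.
Changing the action at any of them therefore changes at least one column, so only x/k/Stay/T itself gives this row.

1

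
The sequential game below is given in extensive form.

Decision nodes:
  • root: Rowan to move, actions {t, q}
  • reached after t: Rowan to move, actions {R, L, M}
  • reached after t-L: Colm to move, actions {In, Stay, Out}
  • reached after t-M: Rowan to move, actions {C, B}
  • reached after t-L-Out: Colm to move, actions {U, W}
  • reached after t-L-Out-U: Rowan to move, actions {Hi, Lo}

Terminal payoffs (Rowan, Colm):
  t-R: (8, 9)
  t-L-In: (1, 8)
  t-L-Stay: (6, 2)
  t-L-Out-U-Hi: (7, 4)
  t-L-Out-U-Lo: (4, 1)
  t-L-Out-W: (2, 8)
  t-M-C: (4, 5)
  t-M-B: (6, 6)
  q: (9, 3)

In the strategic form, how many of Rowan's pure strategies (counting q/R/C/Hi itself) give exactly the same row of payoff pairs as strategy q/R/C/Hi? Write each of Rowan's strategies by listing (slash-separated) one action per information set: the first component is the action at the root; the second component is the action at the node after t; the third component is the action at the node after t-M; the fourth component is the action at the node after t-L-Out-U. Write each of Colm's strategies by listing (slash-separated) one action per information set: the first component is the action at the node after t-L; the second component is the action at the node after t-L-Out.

12

Row for q/R/C/Hi (columns In/U, In/W, Stay/U, Stay/W, Out/U, Out/W): (9,3) (9,3) (9,3) (9,3) (9,3) (9,3).
Under q/R/C/Hi, Rowan's choice at the node after t and at the node after t-M and at the node after t-L-Out-U can never be reached regardless of what Colm does, so varying those choices leaves every outcome unchanged.
Holding the reachable choices fixed and varying the unreachable ones freely already gives 3 × 2 × 2 = 12 equivalent strategies.
No other strategy reproduces this row, so those 12 are the full class: q/R/C/Hi, q/R/C/Lo, q/R/B/Hi, q/R/B/Lo, q/L/C/Hi, q/L/C/Lo, q/L/B/Hi, q/L/B/Lo, q/M/C/Hi, q/M/C/Lo, q/M/B/Hi, q/M/B/Lo.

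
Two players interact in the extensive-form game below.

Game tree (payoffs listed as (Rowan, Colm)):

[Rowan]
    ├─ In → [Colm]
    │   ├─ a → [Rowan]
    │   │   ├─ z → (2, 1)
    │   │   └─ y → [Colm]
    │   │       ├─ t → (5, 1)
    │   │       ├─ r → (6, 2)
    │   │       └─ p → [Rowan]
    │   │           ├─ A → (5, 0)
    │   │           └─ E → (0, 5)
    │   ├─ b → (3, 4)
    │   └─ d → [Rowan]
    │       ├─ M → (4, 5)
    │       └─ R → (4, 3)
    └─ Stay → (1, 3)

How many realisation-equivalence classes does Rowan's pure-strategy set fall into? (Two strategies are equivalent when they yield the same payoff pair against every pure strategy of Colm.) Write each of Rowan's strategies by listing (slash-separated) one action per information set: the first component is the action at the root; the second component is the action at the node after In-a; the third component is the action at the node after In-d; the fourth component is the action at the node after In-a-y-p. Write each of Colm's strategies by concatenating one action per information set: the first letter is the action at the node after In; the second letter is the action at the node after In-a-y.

Rowan has 16 pure strategies: In/z/M/A, In/z/M/E, In/z/R/A, In/z/R/E, In/y/M/A, In/y/M/E, In/y/R/A, In/y/R/E, Stay/z/M/A, Stay/z/M/E, Stay/z/R/A, Stay/z/R/E, Stay/y/M/A, Stay/y/M/E, Stay/y/R/A, Stay/y/R/E. Columns: at, ar, ap, bt, br, bp, dt, dr, dp.
{In/z/M/A, In/z/M/E} → row (2,1) (2,1) (2,1) (3,4) (3,4) (3,4) (4,5) (4,5) (4,5)
{In/z/R/A, In/z/R/E} → row (2,1) (2,1) (2,1) (3,4) (3,4) (3,4) (4,3) (4,3) (4,3)
{In/y/M/A} → row (5,1) (6,2) (5,0) (3,4) (3,4) (3,4) (4,5) (4,5) (4,5)
{In/y/M/E} → row (5,1) (6,2) (0,5) (3,4) (3,4) (3,4) (4,5) (4,5) (4,5)
{In/y/R/A} → row (5,1) (6,2) (5,0) (3,4) (3,4) (3,4) (4,3) (4,3) (4,3)
{In/y/R/E} → row (5,1) (6,2) (0,5) (3,4) (3,4) (3,4) (4,3) (4,3) (4,3)
{Stay/z/M/A, Stay/z/M/E, Stay/z/R/A, Stay/z/R/E, Stay/y/M/A, Stay/y/M/E, Stay/y/R/A, Stay/y/R/E} → row (1,3) (1,3) (1,3) (1,3) (1,3) (1,3) (1,3) (1,3) (1,3)
That's 7 distinct rows out of 16 strategies.

7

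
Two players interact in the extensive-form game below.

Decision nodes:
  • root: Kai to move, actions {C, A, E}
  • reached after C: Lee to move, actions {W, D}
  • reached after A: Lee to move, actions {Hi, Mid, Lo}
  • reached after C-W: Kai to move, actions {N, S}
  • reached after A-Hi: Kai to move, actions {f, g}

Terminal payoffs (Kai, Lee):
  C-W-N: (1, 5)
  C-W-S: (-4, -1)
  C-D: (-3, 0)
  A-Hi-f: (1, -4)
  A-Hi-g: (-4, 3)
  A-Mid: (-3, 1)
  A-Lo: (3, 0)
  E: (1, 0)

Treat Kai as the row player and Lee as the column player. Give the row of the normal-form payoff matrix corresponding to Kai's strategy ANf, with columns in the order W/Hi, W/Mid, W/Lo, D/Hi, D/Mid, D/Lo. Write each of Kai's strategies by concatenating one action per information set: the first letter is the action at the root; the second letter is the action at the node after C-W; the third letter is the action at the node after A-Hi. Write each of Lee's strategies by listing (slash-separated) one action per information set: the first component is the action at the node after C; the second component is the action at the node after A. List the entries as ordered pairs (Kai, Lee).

(1,-4) (-3,1) (3,0) (1,-4) (-3,1) (3,0)

vs W/Hi: Kai plays A → Lee plays Hi at [A] → Kai plays f at [A-Hi] → (1, -4)
vs W/Mid: Kai plays A → Lee plays Mid at [A] → (-3, 1)
vs W/Lo: Kai plays A → Lee plays Lo at [A] → (3, 0)
vs D/Hi: Kai plays A → Lee plays Hi at [A] → Kai plays f at [A-Hi] → (1, -4)
vs D/Mid: Kai plays A → Lee plays Mid at [A] → (-3, 1)
vs D/Lo: Kai plays A → Lee plays Lo at [A] → (3, 0)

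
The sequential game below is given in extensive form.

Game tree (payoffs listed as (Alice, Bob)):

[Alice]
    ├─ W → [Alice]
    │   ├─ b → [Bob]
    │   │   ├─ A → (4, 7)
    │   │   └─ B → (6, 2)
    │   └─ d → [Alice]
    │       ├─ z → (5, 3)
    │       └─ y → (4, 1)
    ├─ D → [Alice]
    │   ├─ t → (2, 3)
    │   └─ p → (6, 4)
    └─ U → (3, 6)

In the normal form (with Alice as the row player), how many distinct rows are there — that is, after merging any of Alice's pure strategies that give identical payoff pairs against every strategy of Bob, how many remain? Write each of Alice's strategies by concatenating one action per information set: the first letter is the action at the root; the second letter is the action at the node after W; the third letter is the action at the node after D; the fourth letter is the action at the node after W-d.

6

Alice has 24 pure strategies: Wbtz, Wbty, Wbpz, Wbpy, Wdtz, Wdty, Wdpz, Wdpy, Dbtz, Dbty, Dbpz, Dbpy, Ddtz, Ddty, Ddpz, Ddpy, Ubtz, Ubty, Ubpz, Ubpy, Udtz, Udty, Udpz, Udpy. Columns: A, B.
{Wbtz, Wbty, Wbpz, Wbpy} → row (4,7) (6,2)
{Wdtz, Wdpz} → row (5,3) (5,3)
{Wdty, Wdpy} → row (4,1) (4,1)
{Dbtz, Dbty, Ddtz, Ddty} → row (2,3) (2,3)
{Dbpz, Dbpy, Ddpz, Ddpy} → row (6,4) (6,4)
{Ubtz, Ubty, Ubpz, Ubpy, Udtz, Udty, Udpz, Udpy} → row (3,6) (3,6)
That's 6 distinct rows out of 24 strategies.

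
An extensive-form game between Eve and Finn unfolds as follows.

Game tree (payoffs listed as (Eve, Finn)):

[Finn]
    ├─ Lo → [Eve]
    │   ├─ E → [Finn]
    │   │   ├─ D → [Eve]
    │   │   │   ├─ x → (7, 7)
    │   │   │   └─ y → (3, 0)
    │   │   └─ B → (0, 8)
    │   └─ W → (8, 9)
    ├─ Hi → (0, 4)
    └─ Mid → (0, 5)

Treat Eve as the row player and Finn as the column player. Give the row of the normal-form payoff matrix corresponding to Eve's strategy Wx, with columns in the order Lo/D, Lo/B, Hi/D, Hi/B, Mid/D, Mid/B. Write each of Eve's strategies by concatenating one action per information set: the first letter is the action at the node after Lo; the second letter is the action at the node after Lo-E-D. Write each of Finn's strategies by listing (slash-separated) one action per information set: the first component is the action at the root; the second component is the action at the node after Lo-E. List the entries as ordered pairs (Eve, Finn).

vs Lo/D: Finn plays Lo → Eve plays W at [Lo] → (8, 9)
vs Lo/B: Finn plays Lo → Eve plays W at [Lo] → (8, 9)
vs Hi/D: Finn plays Hi → (0, 4)
vs Hi/B: Finn plays Hi → (0, 4)
vs Mid/D: Finn plays Mid → (0, 5)
vs Mid/B: Finn plays Mid → (0, 5)

(8,9) (8,9) (0,4) (0,4) (0,5) (0,5)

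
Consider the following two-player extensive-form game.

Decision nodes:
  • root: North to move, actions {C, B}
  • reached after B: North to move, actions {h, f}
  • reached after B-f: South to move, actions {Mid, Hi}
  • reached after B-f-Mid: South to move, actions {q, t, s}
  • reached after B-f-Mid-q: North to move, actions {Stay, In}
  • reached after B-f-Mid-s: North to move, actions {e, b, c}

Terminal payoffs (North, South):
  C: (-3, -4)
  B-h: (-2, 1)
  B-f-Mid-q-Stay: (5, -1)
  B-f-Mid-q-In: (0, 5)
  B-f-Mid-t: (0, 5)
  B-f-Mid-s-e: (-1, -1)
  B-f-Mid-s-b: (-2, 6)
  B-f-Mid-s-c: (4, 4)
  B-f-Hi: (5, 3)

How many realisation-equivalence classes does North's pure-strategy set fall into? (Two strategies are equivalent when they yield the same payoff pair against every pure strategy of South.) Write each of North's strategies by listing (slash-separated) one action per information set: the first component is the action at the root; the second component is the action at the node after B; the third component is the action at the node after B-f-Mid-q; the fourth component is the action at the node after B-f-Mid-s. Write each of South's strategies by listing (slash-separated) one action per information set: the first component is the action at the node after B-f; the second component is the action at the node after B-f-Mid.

North has 24 pure strategies: C/h/Stay/e, C/h/Stay/b, C/h/Stay/c, C/h/In/e, C/h/In/b, C/h/In/c, C/f/Stay/e, C/f/Stay/b, C/f/Stay/c, C/f/In/e, C/f/In/b, C/f/In/c, B/h/Stay/e, B/h/Stay/b, B/h/Stay/c, B/h/In/e, B/h/In/b, B/h/In/c, B/f/Stay/e, B/f/Stay/b, B/f/Stay/c, B/f/In/e, B/f/In/b, B/f/In/c. Columns: Mid/q, Mid/t, Mid/s, Hi/q, Hi/t, Hi/s.
{C/h/Stay/e, C/h/Stay/b, C/h/Stay/c, C/h/In/e, C/h/In/b, C/h/In/c, C/f/Stay/e, C/f/Stay/b, C/f/Stay/c, C/f/In/e, C/f/In/b, C/f/In/c} → row (-3,-4) (-3,-4) (-3,-4) (-3,-4) (-3,-4) (-3,-4)
{B/h/Stay/e, B/h/Stay/b, B/h/Stay/c, B/h/In/e, B/h/In/b, B/h/In/c} → row (-2,1) (-2,1) (-2,1) (-2,1) (-2,1) (-2,1)
{B/f/Stay/e} → row (5,-1) (0,5) (-1,-1) (5,3) (5,3) (5,3)
{B/f/Stay/b} → row (5,-1) (0,5) (-2,6) (5,3) (5,3) (5,3)
{B/f/Stay/c} → row (5,-1) (0,5) (4,4) (5,3) (5,3) (5,3)
{B/f/In/e} → row (0,5) (0,5) (-1,-1) (5,3) (5,3) (5,3)
{B/f/In/b} → row (0,5) (0,5) (-2,6) (5,3) (5,3) (5,3)
{B/f/In/c} → row (0,5) (0,5) (4,4) (5,3) (5,3) (5,3)
That's 8 distinct rows out of 24 strategies.

8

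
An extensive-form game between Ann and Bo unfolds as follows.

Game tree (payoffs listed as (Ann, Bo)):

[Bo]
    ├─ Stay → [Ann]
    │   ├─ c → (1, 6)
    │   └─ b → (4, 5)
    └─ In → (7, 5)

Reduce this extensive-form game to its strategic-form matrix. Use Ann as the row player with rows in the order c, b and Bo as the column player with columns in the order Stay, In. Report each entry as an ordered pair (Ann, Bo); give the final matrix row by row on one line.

c: (1,6) (7,5) | b: (4,5) (7,5)

         Stay       In
   c    (1,6)    (7,5)
   b    (4,5)    (7,5)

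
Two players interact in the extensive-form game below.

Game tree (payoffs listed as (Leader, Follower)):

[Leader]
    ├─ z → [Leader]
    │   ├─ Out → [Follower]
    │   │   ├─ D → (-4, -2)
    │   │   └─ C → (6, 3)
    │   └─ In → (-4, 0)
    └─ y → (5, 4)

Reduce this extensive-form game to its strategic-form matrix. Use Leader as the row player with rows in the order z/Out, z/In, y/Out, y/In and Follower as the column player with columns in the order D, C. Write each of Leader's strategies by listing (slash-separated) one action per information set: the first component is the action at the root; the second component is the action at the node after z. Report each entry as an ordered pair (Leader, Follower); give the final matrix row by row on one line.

Row z/Out: D→(-4,-2), C→(6,3)
Row z/In: D→(-4,0), C→(-4,0)
Row y/Out: D→(5,4), C→(5,4)
Row y/In: D→(5,4), C→(5,4)

z/Out: (-4,-2) (6,3) | z/In: (-4,0) (-4,0) | y/Out: (5,4) (5,4) | y/In: (5,4) (5,4)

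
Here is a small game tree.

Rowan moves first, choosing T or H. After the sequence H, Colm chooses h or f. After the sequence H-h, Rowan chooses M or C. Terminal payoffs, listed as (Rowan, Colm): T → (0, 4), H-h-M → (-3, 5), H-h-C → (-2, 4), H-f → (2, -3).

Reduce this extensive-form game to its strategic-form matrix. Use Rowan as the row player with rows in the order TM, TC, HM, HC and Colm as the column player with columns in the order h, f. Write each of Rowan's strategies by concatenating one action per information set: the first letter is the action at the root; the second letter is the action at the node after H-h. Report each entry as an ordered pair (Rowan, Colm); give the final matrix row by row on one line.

TM: (0,4) (0,4) | TC: (0,4) (0,4) | HM: (-3,5) (2,-3) | HC: (-2,4) (2,-3)

Row TM: h→(0,4), f→(0,4)
Row TC: h→(0,4), f→(0,4)
Row HM: h→(-3,5), f→(2,-3)
Row HC: h→(-2,4), f→(2,-3)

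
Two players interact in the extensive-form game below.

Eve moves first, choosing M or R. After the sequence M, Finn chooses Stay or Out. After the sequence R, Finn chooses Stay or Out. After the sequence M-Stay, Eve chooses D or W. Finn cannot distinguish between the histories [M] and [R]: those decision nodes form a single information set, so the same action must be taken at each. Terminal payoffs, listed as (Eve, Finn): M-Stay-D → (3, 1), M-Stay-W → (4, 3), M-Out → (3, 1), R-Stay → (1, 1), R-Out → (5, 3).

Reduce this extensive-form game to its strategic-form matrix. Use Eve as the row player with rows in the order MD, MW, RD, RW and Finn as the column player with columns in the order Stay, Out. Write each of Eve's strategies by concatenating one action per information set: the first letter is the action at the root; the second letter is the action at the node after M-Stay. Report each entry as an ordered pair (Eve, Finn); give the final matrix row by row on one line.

Row MD: Stay→(3,1), Out→(3,1)
Row MW: Stay→(4,3), Out→(3,1)
Row RD: Stay→(1,1), Out→(5,3)
Row RW: Stay→(1,1), Out→(5,3)

MD: (3,1) (3,1) | MW: (4,3) (3,1) | RD: (1,1) (5,3) | RW: (1,1) (5,3)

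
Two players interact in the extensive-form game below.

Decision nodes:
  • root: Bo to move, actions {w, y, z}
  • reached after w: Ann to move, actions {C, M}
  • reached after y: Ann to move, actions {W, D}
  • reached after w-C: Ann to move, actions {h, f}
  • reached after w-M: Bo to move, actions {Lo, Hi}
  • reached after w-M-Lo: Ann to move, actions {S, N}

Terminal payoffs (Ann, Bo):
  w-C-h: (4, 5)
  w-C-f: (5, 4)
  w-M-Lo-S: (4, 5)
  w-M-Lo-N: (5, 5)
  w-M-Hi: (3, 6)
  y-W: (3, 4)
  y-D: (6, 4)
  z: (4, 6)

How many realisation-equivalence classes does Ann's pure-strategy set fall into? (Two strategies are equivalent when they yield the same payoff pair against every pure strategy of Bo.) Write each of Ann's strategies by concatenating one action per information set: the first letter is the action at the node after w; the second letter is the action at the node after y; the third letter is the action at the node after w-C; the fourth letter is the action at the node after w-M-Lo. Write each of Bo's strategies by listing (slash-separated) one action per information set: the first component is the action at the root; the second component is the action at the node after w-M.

Ann has 16 pure strategies: CWhS, CWhN, CWfS, CWfN, CDhS, CDhN, CDfS, CDfN, MWhS, MWhN, MWfS, MWfN, MDhS, MDhN, MDfS, MDfN. Columns: w/Lo, w/Hi, y/Lo, y/Hi, z/Lo, z/Hi.
{CWhS, CWhN} → row (4,5) (4,5) (3,4) (3,4) (4,6) (4,6)
{CWfS, CWfN} → row (5,4) (5,4) (3,4) (3,4) (4,6) (4,6)
{CDhS, CDhN} → row (4,5) (4,5) (6,4) (6,4) (4,6) (4,6)
{CDfS, CDfN} → row (5,4) (5,4) (6,4) (6,4) (4,6) (4,6)
{MWhS, MWfS} → row (4,5) (3,6) (3,4) (3,4) (4,6) (4,6)
{MWhN, MWfN} → row (5,5) (3,6) (3,4) (3,4) (4,6) (4,6)
{MDhS, MDfS} → row (4,5) (3,6) (6,4) (6,4) (4,6) (4,6)
{MDhN, MDfN} → row (5,5) (3,6) (6,4) (6,4) (4,6) (4,6)
That's 8 distinct rows out of 16 strategies.

8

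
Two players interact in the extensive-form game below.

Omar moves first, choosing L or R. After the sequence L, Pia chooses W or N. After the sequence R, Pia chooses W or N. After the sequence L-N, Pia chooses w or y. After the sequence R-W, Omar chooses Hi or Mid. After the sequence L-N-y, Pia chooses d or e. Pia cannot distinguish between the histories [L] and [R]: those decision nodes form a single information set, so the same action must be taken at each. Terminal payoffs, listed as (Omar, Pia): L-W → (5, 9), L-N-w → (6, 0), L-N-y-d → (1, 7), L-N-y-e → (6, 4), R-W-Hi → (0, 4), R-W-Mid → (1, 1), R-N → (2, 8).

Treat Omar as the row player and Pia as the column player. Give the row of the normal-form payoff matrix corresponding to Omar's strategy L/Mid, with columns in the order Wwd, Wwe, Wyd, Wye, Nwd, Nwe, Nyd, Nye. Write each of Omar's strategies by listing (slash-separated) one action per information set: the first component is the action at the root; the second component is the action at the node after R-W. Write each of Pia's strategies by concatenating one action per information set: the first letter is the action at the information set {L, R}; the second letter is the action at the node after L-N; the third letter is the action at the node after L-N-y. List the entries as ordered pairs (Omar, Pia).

vs Wwd: Omar plays L → Pia plays W at [L] → (5, 9)
vs Wwe: Omar plays L → Pia plays W at [L] → (5, 9)
vs Wyd: Omar plays L → Pia plays W at [L] → (5, 9)
vs Wye: Omar plays L → Pia plays W at [L] → (5, 9)
vs Nwd: Omar plays L → Pia plays N at [L] → Pia plays w at [L-N] → (6, 0)
vs Nwe: Omar plays L → Pia plays N at [L] → Pia plays w at [L-N] → (6, 0)
vs Nyd: Omar plays L → Pia plays N at [L] → Pia plays y at [L-N] → Pia plays d at [L-N-y] → (1, 7)
vs Nye: Omar plays L → Pia plays N at [L] → Pia plays y at [L-N] → Pia plays e at [L-N-y] → (6, 4)

(5,9) (5,9) (5,9) (5,9) (6,0) (6,0) (1,7) (6,4)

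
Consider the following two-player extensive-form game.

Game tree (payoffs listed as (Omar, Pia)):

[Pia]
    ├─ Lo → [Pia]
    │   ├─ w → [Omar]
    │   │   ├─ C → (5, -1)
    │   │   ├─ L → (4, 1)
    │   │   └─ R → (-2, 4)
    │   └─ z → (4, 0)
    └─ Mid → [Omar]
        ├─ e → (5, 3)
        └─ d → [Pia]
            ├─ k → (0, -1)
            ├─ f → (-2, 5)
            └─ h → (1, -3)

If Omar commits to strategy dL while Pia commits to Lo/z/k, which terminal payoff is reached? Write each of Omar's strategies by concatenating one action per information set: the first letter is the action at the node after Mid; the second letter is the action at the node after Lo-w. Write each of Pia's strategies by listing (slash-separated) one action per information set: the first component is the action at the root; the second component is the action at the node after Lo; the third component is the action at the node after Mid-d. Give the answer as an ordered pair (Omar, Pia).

(4, 0)

Trace the play path from the root:
  Pia plays Lo
  Pia plays z at [Lo]
→ terminal payoff (4, 0).
(Omar's choice at the node after Mid is never reached on this path, so it doesn't affect the outcome.)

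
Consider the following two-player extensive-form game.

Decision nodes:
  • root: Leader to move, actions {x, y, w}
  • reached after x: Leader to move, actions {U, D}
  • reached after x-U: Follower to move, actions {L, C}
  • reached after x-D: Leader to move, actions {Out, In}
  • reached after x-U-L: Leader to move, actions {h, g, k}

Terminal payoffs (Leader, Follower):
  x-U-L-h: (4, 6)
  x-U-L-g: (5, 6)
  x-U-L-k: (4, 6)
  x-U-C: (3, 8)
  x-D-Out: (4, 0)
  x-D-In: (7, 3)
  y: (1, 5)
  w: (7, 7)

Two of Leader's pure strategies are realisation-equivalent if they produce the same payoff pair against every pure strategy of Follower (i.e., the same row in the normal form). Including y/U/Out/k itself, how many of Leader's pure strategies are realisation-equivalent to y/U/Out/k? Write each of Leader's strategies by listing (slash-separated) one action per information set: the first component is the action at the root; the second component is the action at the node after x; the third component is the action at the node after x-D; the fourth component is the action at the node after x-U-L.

Row for y/U/Out/k (columns L, C): (1,5) (1,5).
Under y/U/Out/k, Leader's choice at the node after x and at the node after x-D and at the node after x-U-L can never be reached regardless of what Follower does, so varying those choices leaves every outcome unchanged.
Holding the reachable choices fixed and varying the unreachable ones freely already gives 2 × 2 × 3 = 12 equivalent strategies.
No other strategy reproduces this row, so those 12 are the full class: y/U/Out/h, y/U/Out/g, y/U/Out/k, y/U/In/h, y/U/In/g, y/U/In/k, y/D/Out/h, y/D/Out/g, y/D/Out/k, y/D/In/h, y/D/In/g, y/D/In/k.

12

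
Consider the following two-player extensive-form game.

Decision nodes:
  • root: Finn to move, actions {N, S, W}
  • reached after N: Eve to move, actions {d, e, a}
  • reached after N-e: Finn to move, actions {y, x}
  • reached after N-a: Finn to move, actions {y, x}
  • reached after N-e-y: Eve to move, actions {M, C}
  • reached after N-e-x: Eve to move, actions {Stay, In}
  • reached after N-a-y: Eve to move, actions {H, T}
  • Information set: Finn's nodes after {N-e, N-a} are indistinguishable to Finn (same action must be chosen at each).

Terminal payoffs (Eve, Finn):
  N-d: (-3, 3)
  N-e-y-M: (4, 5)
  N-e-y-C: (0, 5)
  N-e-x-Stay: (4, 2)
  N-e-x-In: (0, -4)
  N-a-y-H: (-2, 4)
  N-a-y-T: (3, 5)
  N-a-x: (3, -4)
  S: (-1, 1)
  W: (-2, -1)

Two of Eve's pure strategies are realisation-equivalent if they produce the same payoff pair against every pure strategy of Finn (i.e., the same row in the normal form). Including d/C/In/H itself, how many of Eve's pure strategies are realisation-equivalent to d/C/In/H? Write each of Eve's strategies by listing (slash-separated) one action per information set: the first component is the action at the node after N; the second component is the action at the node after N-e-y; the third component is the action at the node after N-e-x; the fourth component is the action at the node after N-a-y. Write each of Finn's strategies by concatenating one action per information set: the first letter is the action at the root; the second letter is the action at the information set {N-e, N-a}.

8

Row for d/C/In/H (columns Ny, Nx, Sy, Sx, Wy, Wx): (-3,3) (-3,3) (-1,1) (-1,1) (-2,-1) (-2,-1).
Under d/C/In/H, Eve's choice at the node after N-e-y and at the node after N-e-x and at the node after N-a-y can never be reached regardless of what Finn does, so varying those choices leaves every outcome unchanged.
Holding the reachable choices fixed and varying the unreachable ones freely already gives 2 × 2 × 2 = 8 equivalent strategies.
No other strategy reproduces this row, so those 8 are the full class: d/M/Stay/H, d/M/Stay/T, d/M/In/H, d/M/In/T, d/C/Stay/H, d/C/Stay/T, d/C/In/H, d/C/In/T.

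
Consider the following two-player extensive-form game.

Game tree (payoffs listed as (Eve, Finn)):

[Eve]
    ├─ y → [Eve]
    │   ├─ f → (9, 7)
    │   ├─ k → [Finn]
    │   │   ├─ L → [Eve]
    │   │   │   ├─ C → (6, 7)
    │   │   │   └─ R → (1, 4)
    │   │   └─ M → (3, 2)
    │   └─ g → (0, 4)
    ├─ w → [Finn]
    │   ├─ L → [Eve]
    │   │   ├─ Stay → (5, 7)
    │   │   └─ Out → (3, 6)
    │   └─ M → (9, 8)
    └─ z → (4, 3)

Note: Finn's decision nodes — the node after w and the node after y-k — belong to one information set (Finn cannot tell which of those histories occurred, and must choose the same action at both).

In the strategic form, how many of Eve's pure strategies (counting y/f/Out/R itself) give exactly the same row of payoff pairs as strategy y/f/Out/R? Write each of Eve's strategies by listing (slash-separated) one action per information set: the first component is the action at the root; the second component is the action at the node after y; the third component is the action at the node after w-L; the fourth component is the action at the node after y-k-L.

Row for y/f/Out/R (columns L, M): (9,7) (9,7).
Under y/f/Out/R, Eve's choice at the node after w-L and at the node after y-k-L can never be reached regardless of what Finn does, so varying those choices leaves every outcome unchanged.
Holding the reachable choices fixed and varying the unreachable ones freely already gives 2 × 2 = 4 equivalent strategies.
No other strategy reproduces this row, so those 4 are the full class: y/f/Stay/C, y/f/Stay/R, y/f/Out/C, y/f/Out/R.

4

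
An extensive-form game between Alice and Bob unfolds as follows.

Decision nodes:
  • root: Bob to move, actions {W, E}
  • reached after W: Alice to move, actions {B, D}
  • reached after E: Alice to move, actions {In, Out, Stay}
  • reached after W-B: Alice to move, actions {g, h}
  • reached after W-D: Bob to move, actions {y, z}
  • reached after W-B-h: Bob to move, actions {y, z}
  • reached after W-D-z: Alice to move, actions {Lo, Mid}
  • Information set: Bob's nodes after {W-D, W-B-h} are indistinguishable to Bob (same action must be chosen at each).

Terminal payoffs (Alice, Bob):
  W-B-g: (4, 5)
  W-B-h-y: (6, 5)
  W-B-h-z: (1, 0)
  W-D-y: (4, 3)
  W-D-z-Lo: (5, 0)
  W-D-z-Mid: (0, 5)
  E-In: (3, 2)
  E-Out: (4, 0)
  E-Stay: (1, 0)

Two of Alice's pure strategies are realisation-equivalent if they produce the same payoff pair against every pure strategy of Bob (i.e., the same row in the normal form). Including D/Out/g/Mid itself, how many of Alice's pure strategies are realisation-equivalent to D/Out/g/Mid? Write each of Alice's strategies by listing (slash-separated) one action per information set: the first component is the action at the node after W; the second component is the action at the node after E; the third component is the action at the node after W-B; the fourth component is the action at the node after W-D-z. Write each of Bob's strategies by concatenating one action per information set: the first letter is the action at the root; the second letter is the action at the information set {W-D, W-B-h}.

2

Row for D/Out/g/Mid (columns Wy, Wz, Ey, Ez): (4,3) (0,5) (4,0) (4,0).
Under D/Out/g/Mid, Alice's choice at the node after W-B can never be reached regardless of what Bob does, so varying those choices leaves every outcome unchanged.
Holding the reachable choices fixed and varying the unreachable one freely already gives 2 equivalent strategies.
No other strategy reproduces this row, so those 2 are the full class: D/Out/g/Mid, D/Out/h/Mid.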